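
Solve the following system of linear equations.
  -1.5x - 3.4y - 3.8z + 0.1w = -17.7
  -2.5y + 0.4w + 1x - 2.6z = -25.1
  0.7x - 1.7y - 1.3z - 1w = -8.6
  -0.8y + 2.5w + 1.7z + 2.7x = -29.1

x = -5, y = 5, z = 2, w = -6

Row-reduce the augmented matrix:
R1 ← R1 / (-3/2).
R2 ← R2 − 1·R1.
R3 ← R3 − 7/10·R1.
R4 ← R4 − 27/10·R1.
R2 ← R2 / (-143/30).
R1 ← R1 − 34/15·R2.
R3 ← R3 + 493/150·R2.
R4 ← R4 + 173/25·R2.
R3 ← R3 / (303/650).
R1 ← R1 − 6/65·R3.
R2 ← R2 − 14/13·R3.
R4 ← R4 − 1503/650·R3.
R4 ← R4 / (92519/11110).
R1 ← R1 − 453/1111·R4.
R2 ← R2 − 3164/1111·R4.
R3 ← R3 + 3039/1111·R4.
Reading off the reduced rows gives x = -5, y = 5, z = 2, w = -6.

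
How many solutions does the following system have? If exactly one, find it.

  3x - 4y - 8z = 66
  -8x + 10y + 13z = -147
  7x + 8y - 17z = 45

x = 6, y = -6, z = -3

Row-reduce the augmented matrix:
R1 ← R1 / (3).
R2 ← R2 + 8·R1.
R3 ← R3 − 7·R1.
R2 ← R2 / (-2/3).
R1 ← R1 + 4/3·R2.
R3 ← R3 − 52/3·R2.
R3 ← R3 / (-215).
R1 ← R1 − 14·R3.
R2 ← R2 − 25/2·R3.
Reading off the reduced rows gives x = 6, y = -6, z = -3.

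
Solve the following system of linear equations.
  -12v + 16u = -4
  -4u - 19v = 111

u = -4, v = -5

Row-reduce the augmented matrix:
R1 ← R1 / (16).
R2 ← R2 + 4·R1.
R2 ← R2 / (-22).
R1 ← R1 + 3/4·R2.
Reading off the reduced rows gives u = -4, v = -5.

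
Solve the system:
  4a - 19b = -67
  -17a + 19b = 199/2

a = -5/2, b = 3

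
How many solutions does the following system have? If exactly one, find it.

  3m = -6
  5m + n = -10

m = -2, n = 0

Row-reduce the augmented matrix:
R1 ← R1 / (3).
R2 ← R2 − 5·R1.
Reading off the reduced rows gives m = -2, n = 0.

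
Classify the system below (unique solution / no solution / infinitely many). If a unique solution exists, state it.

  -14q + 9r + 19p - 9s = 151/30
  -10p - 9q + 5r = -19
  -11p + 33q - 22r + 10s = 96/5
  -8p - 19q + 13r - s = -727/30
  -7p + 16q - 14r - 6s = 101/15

Row-reduce the augmented matrix:
R1 ← R1 / (19).
R2 ← R2 + 10·R1.
R3 ← R3 + 11·R1.
R4 ← R4 + 8·R1.
R5 ← R5 + 7·R1.
R2 ← R2 / (-311/19).
R1 ← R1 + 14/19·R2.
R3 ← R3 − 473/19·R2.
R4 ← R4 + 473/19·R2.
R5 ← R5 − 206/19·R2.
R3 ← R3 / (-616/311).
R1 ← R1 − 11/311·R3.
R2 ← R2 + 185/311·R3.
R4 ← R4 − 616/311·R3.
R5 ← R5 + 1317/311·R3.
Swap R4 and R5.
R4 ← R4 / (-4491/616).
R1 ← R1 + 17/56·R4.
R2 ← R2 − 625/616·R4.
R3 ← R3 − 751/616·R4.
R5 reduces to 0 = 0, so the extra equation is consistent.
Reading off the reduced rows gives p = 4/5, q = 7/3, r = 2, s = -1/2.

p = 4/5, q = 7/3, r = 2, s = -1/2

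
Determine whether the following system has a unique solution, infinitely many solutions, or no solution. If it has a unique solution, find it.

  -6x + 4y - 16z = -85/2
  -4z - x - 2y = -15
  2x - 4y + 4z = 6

no solution

Row-reduce:
R1 ← R1 / (-6).
R2 ← R2 + 1·R1.
R3 ← R3 − 2·R1.
R2 ← R2 / (-8/3).
R1 ← R1 + 2/3·R2.
R3 ← R3 + 8/3·R2.
Row 3 reduces to 0 = -1/4, a contradiction. The system is inconsistent.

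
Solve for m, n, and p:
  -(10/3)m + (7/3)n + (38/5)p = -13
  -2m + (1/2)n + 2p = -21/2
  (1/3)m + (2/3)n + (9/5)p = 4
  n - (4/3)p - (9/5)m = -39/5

Row-reduce the augmented matrix:
R1 ← R1 / (-10/3).
R2 ← R2 + 2·R1.
R3 ← R3 − 1/3·R1.
R4 ← R4 + 9/5·R1.
R2 ← R2 / (-9/10).
R1 ← R1 + 7/10·R2.
R3 ← R3 − 9/10·R2.
R4 ← R4 + 13/50·R2.
Swap R3 and R4.
R3 ← R3 / (-1057/225).
R1 ← R1 + 13/45·R3.
R2 ← R2 − 128/45·R3.
R4 reduces to 0 = 0, so the extra equation is consistent.
Reading off the reduced rows gives m = 6, n = 3, p = 0.

m = 6, n = 3, p = 0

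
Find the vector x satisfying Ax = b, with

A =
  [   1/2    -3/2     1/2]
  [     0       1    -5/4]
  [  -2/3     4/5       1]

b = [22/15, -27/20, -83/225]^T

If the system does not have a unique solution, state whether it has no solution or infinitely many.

x_1 = -5/3, x_2 = -8/5, x_3 = -1/5

Row-reduce the augmented matrix:
R1 ← R1 / (1/2).
R3 ← R3 + 2/3·R1.
R1 ← R1 + 3·R2.
R3 ← R3 + 6/5·R2.
R3 ← R3 / (1/6).
R1 ← R1 + 11/4·R3.
R2 ← R2 + 5/4·R3.
Reading off the reduced rows gives x_1 = -5/3, x_2 = -8/5, x_3 = -1/5.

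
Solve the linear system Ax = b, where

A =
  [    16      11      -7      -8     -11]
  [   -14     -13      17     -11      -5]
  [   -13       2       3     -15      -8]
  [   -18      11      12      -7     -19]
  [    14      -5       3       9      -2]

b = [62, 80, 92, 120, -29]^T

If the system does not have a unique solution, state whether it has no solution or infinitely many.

x_1 = 0, x_2 = 1, x_3 = 2, x_4 = -4, x_5 = -3

Row-reduce the augmented matrix:
R1 ← R1 / (16).
R2 ← R2 + 14·R1.
R3 ← R3 + 13·R1.
R4 ← R4 + 18·R1.
R5 ← R5 − 14·R1.
R2 ← R2 / (-27/8).
R1 ← R1 − 11/16·R2.
R3 ← R3 − 175/16·R2.
R4 ← R4 − 187/8·R2.
R5 ← R5 + 117/8·R2.
R3 ← R3 / (293/9).
R1 ← R1 − 16/9·R3.
R2 ← R2 + 29/9·R3.
R4 ← R4 − 715/9·R3.
R5 ← R5 + 38·R3.
R4 ← R4 / (31731/586).
R1 ← R1 − 113/586·R4.
R2 ← R2 + 1505/586·R4.
R3 ← R3 + 1437/586·R4.
R5 ← R5 − 239/293·R4.
R5 ← R5 / (-141475/31731).
R1 ← R1 + 7622/31731·R5.
R2 ← R2 + 3991/4533·R5.
R3 ← R3 + 9250/10577·R5.
R4 ← R4 − 14254/31731·R5.
Reading off the reduced rows gives x_1 = 0, x_2 = 1, x_3 = 2, x_4 = -4, x_5 = -3.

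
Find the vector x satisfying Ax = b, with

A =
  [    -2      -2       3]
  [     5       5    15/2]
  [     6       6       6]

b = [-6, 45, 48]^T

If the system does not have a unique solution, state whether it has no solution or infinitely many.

infinitely many solutions

Row-reduce:
R1 ← R1 / (-2).
R2 ← R2 − 5·R1.
R3 ← R3 − 6·R1.
R2 ← R2 / (15).
R1 ← R1 + 3/2·R2.
R3 ← R3 − 15·R2.
Rank is 2 with 3 unknowns, leaving x_2 free.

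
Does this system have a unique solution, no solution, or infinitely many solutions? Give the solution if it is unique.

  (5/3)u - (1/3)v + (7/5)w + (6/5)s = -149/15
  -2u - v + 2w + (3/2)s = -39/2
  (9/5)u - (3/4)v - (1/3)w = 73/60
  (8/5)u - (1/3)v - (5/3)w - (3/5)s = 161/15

Row-reduce the augmented matrix:
R1 ← R1 / (5/3).
R2 ← R2 + 2·R1.
R3 ← R3 − 9/5·R1.
R4 ← R4 − 8/5·R1.
R2 ← R2 / (-7/5).
R1 ← R1 + 1/5·R2.
R3 ← R3 + 39/100·R2.
R4 ← R4 + 1/75·R2.
R3 ← R3 / (-1507/525).
R1 ← R1 − 11/35·R3.
R2 ← R2 + 92/35·R3.
R4 ← R4 + 533/175·R3.
R4 ← R4 / (27977/60280).
R1 ← R1 − 75/1096·R4.
R2 ← R2 + 246/1507·R4.
R3 ← R3 − 8883/12056·R4.
Reading off the reduced rows gives u = 1, v = 3, w = -5, s = -3.

u = 1, v = 3, w = -5, s = -3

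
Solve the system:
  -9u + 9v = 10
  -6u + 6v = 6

Row-reduce:
R1 ← R1 / (-9).
R2 ← R2 + 6·R1.
Row 2 reduces to 0 = -2/3, a contradiction. The system is inconsistent.

no solution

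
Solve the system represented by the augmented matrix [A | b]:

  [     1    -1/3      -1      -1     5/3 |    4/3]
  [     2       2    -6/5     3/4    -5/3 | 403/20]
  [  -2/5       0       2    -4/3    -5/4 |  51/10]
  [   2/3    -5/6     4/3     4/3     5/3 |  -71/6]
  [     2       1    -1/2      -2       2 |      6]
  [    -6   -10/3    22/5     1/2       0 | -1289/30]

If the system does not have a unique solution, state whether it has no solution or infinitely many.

x_1 = 6, x_2 = -1, x_3 = -2, x_4 = -3, x_5 = -6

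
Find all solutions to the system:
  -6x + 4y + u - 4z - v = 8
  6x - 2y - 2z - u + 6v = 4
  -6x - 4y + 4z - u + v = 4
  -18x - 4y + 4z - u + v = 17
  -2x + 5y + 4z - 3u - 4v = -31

no solution

Row-reduce:
R1 ← R1 / (-6).
R2 ← R2 − 6·R1.
R3 ← R3 + 6·R1.
R4 ← R4 + 18·R1.
R5 ← R5 + 2·R1.
R2 ← R2 / (2).
R1 ← R1 + 2/3·R2.
R3 ← R3 + 8·R2.
R4 ← R4 + 16·R2.
R5 ← R5 − 11/3·R2.
R3 ← R3 / (-16).
R1 ← R1 + 4/3·R3.
R2 ← R2 + 3·R3.
R4 ← R4 + 32·R3.
R5 ← R5 − 49/3·R3.
Swap R4 and R5.
R4 ← R4 / (-43/8).
R2 ← R2 − 3/8·R4.
R3 ← R3 − 1/8·R4.
Row 5 reduces to 0 = 1, a contradiction. The system is inconsistent.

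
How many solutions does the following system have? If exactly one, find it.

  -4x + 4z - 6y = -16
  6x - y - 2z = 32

infinitely many solutions

Row-reduce:
R1 ← R1 / (-4).
R2 ← R2 − 6·R1.
R2 ← R2 / (-10).
R1 ← R1 − 3/2·R2.
Rank is 2 with 3 unknowns, leaving z free.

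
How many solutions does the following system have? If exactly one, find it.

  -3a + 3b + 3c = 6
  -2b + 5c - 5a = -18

infinitely many solutions

Row-reduce:
R1 ← R1 / (-3).
R2 ← R2 + 5·R1.
R2 ← R2 / (-7).
R1 ← R1 + 1·R2.
Rank is 2 with 3 unknowns, leaving c free.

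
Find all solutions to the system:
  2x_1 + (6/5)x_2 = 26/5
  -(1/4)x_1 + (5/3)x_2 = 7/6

Row-reduce the augmented matrix:
R1 ← R1 / (2).
R2 ← R2 + 1/4·R1.
R2 ← R2 / (109/60).
R1 ← R1 − 3/5·R2.
Reading off the reduced rows gives x_1 = 2, x_2 = 1.

x_1 = 2, x_2 = 1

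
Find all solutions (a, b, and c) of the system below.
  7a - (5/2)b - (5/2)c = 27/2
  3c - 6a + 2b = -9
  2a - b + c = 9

Row-reduce:
R1 ← R1 / (7).
R2 ← R2 + 6·R1.
R3 ← R3 − 2·R1.
R2 ← R2 / (-1/7).
R1 ← R1 + 5/14·R2.
R3 ← R3 + 2/7·R2.
Rank is 2 with 3 unknowns, leaving c free.

infinitely many solutions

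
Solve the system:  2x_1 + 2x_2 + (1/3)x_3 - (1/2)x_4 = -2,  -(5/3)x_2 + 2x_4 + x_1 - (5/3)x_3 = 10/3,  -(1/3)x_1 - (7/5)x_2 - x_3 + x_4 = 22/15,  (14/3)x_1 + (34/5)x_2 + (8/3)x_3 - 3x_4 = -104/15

infinitely many solutions

Row-reduce:
R1 ← R1 / (2).
R2 ← R2 − 1·R1.
R3 ← R3 + 1/3·R1.
R4 ← R4 − 14/3·R1.
R2 ← R2 / (-8/3).
R1 ← R1 − 1·R2.
R3 ← R3 + 16/15·R2.
R4 ← R4 − 32/15·R2.
R3 ← R3 / (-19/90).
R1 ← R1 + 25/48·R3.
R2 ← R2 − 11/16·R3.
R4 ← R4 − 19/45·R3.
Rank is 3 with 4 unknowns, leaving x_4 free.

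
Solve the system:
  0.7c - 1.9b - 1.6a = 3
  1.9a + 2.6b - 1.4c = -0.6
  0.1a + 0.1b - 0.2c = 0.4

a = -6, b = 2, c = -4

Row-reduce the augmented matrix:
R1 ← R1 / (-8/5).
R2 ← R2 − 19/10·R1.
R3 ← R3 − 1/10·R1.
R2 ← R2 / (11/32).
R1 ← R1 − 19/16·R2.
R3 ← R3 + 3/160·R2.
R3 ← R3 / (-103/550).
R1 ← R1 − 84/55·R3.
R2 ← R2 + 91/55·R3.
Reading off the reduced rows gives a = -6, b = 2, c = -4.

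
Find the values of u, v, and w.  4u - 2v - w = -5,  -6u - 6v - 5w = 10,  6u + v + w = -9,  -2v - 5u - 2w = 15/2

Row-reduce the augmented matrix:
R1 ← R1 / (4).
R2 ← R2 + 6·R1.
R3 ← R3 − 6·R1.
R4 ← R4 + 5·R1.
R2 ← R2 / (-9).
R1 ← R1 + 1/2·R2.
R3 ← R3 − 4·R2.
R4 ← R4 + 9/2·R2.
R3 ← R3 / (-7/18).
R1 ← R1 − 1/9·R3.
R2 ← R2 − 13/18·R3.
R4 reduces to 0 = 0, so the extra equation is consistent.
Reading off the reduced rows gives u = -3/2, v = -1, w = 1.

u = -3/2, v = -1, w = 1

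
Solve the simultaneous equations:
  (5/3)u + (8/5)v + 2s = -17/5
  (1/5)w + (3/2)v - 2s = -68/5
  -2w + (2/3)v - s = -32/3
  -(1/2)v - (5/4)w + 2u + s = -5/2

u = -3, v = -4, w = 2, s = 4

Row-reduce the augmented matrix:
R1 ← R1 / (5/3).
R4 ← R4 − 2·R1.
R2 ← R2 / (3/2).
R1 ← R1 − 24/25·R2.
R3 ← R3 − 2/3·R2.
R4 ← R4 + 121/50·R2.
R3 ← R3 / (-94/45).
R1 ← R1 + 16/125·R3.
R2 ← R2 − 2/15·R3.
R4 ← R4 + 1391/1500·R3.
R4 ← R4 / (-43027/9400).
R1 ← R1 − 2922/1175·R4.
R2 ← R2 + 63/47·R4.
R3 ← R3 − 5/94·R4.
Reading off the reduced rows gives u = -3, v = -4, w = 2, s = 4.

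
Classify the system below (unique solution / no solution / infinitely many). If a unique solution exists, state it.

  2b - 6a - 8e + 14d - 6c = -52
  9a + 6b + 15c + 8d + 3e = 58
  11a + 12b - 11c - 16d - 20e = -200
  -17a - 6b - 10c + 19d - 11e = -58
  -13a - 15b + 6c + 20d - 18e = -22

Row-reduce the augmented matrix:
R1 ← R1 / (-6).
R2 ← R2 − 9·R1.
R3 ← R3 − 11·R1.
R4 ← R4 + 17·R1.
R5 ← R5 + 13·R1.
R2 ← R2 / (9).
R1 ← R1 + 1/3·R2.
R3 ← R3 − 47/3·R2.
R4 ← R4 + 35/3·R2.
R5 ← R5 + 58/3·R2.
R3 ← R3 / (-292/9).
R1 ← R1 − 11/9·R3.
R2 ← R2 − 2/3·R3.
R4 ← R4 − 133/9·R3.
R5 ← R5 − 287/9·R3.
R4 ← R4 / (-243/146).
R1 ← R1 + 1225/438·R4.
R2 ← R2 − 174/73·R4.
R3 ← R3 − 551/438·R4.
R5 ← R5 − 5189/438·R4.
R5 ← R5 / (-73100/729).
R1 ← R1 − 21617/1458·R5.
R2 ← R2 + 2233/162·R5.
R3 ← R3 + 8683/1458·R5.
R4 ← R4 − 2527/486·R5.
Reading off the reduced rows gives a = 2, b = -4, c = 2, d = 2, e = 6.

a = 2, b = -4, c = 2, d = 2, e = 6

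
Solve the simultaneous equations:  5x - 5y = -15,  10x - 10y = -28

no solution

Row-reduce:
R1 ← R1 / (5).
R2 ← R2 − 10·R1.
Row 2 reduces to 0 = 2, a contradiction. The system is inconsistent.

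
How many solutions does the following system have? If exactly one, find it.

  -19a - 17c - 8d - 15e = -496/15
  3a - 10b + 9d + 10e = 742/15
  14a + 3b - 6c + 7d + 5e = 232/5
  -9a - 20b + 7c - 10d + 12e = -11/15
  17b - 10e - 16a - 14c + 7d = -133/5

Row-reduce the augmented matrix:
R1 ← R1 / (-19).
R2 ← R2 − 3·R1.
R3 ← R3 − 14·R1.
R4 ← R4 + 9·R1.
R5 ← R5 + 16·R1.
R2 ← R2 / (-10).
R3 ← R3 − 3·R2.
R4 ← R4 + 20·R2.
R5 ← R5 − 17·R2.
R3 ← R3 / (-3673/190).
R1 ← R1 − 17/19·R3.
R2 ← R2 − 51/190·R3.
R4 ← R4 − 388/19·R3.
R5 ← R5 + 807/190·R3.
R4 ← R4 / (-66352/3673).
R1 ← R1 − 2129/3673·R4.
R2 ← R2 + 2667/3673·R4.
R3 ← R3 + 651/3673·R4.
R5 ← R5 − 96000/3673·R4.
R5 ← R5 / (67345/4147).
R1 ← R1 − 40543/66352·R5.
R2 ← R2 + 53749/66352·R5.
R3 ← R3 − 13003/66352·R5.
R4 ← R4 − 489/66352·R5.
Reading off the reduced rows gives a = 8/5, b = -5/3, c = -5/3, d = 2, e = 1.

a = 8/5, b = -5/3, c = -5/3, d = 2, e = 1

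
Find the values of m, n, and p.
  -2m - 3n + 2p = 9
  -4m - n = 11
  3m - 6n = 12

m = -2, n = -3, p = -2

Row-reduce the augmented matrix:
R1 ← R1 / (-2).
R2 ← R2 + 4·R1.
R3 ← R3 − 3·R1.
R2 ← R2 / (5).
R1 ← R1 − 3/2·R2.
R3 ← R3 + 21/2·R2.
R3 ← R3 / (-27/5).
R1 ← R1 − 1/5·R3.
R2 ← R2 + 4/5·R3.
Reading off the reduced rows gives m = -2, n = -3, p = -2.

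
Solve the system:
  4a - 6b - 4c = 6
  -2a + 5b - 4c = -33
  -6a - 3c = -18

a = 1, b = -3, c = 4

Row-reduce the augmented matrix:
R1 ← R1 / (4).
R2 ← R2 + 2·R1.
R3 ← R3 + 6·R1.
R2 ← R2 / (2).
R1 ← R1 + 3/2·R2.
R3 ← R3 + 9·R2.
R3 ← R3 / (-36).
R1 ← R1 + 11/2·R3.
R2 ← R2 + 3·R3.
Reading off the reduced rows gives a = 1, b = -3, c = 4.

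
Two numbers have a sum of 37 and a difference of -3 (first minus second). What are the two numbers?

first number: 17, second number: 20

Let x = first number, y = second number.
  x + y = 37
  x - y = -3
From equation 1: x = 37 − y.
Substitute into equation 2 and solve: y = 20.
Then x = 17.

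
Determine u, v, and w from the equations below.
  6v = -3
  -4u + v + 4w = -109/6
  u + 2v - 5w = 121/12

u = 11/4, v = -1/2, w = -5/3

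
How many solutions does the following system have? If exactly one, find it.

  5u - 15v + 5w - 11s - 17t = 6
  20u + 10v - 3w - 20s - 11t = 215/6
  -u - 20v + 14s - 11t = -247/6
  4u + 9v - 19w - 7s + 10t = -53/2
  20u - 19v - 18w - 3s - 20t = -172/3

u = 1/2, v = 4/3, w = 5/2, s = -1, t = 0

Row-reduce the augmented matrix:
R1 ← R1 / (5).
R2 ← R2 − 20·R1.
R3 ← R3 + 1·R1.
R4 ← R4 − 4·R1.
R5 ← R5 − 20·R1.
R2 ← R2 / (70).
R1 ← R1 + 3·R2.
R3 ← R3 + 23·R2.
R4 ← R4 − 21·R2.
R5 ← R5 − 41·R2.
R3 ← R3 / (-459/70).
R1 ← R1 − 1/70·R3.
R2 ← R2 + 23/70·R3.
R4 ← R4 + 161/10·R3.
R5 ← R5 + 1717/70·R3.
R4 ← R4 / (-123322/2295).
R1 ← R1 + 518/459·R4.
R2 ← R2 + 1477/2295·R4.
R3 ← R3 + 1378/459·R4.
R5 ← R5 + 6304/135·R4.
R5 ← R5 / (629/313).
R1 ← R1 + 53091/61661·R5.
R2 ← R2 − 39884/61661·R5.
R3 ← R3 + 26483/61661·R5.
R4 ← R4 − 4737/61661·R5.
Reading off the reduced rows gives u = 1/2, v = 4/3, w = 5/2, s = -1, t = 0.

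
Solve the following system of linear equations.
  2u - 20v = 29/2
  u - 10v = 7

Row-reduce:
R1 ← R1 / (2).
R2 ← R2 − 1·R1.
Row 2 reduces to 0 = -1/4, a contradiction. The system is inconsistent.

no solution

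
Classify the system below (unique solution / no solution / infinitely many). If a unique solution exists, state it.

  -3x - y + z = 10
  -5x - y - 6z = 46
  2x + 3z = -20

x = -4, y = -2, z = -4

Row-reduce the augmented matrix:
R1 ← R1 / (-3).
R2 ← R2 + 5·R1.
R3 ← R3 − 2·R1.
R2 ← R2 / (2/3).
R1 ← R1 − 1/3·R2.
R3 ← R3 + 2/3·R2.
R3 ← R3 / (-4).
R1 ← R1 − 7/2·R3.
R2 ← R2 + 23/2·R3.
Reading off the reduced rows gives x = -4, y = -2, z = -4.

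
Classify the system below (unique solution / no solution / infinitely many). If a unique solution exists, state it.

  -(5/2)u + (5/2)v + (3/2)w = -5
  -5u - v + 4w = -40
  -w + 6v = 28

no solution

Row-reduce:
R1 ← R1 / (-5/2).
R2 ← R2 + 5·R1.
R2 ← R2 / (-6).
R1 ← R1 + 1·R2.
R3 ← R3 − 6·R2.
Row 3 reduces to 0 = -2, a contradiction. The system is inconsistent.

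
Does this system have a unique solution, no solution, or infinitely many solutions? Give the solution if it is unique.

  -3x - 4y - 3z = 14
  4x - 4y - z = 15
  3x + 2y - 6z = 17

x = 1, y = -2, z = -3

Row-reduce the augmented matrix:
R1 ← R1 / (-3).
R2 ← R2 − 4·R1.
R3 ← R3 − 3·R1.
R2 ← R2 / (-28/3).
R1 ← R1 − 4/3·R2.
R3 ← R3 + 2·R2.
R3 ← R3 / (-111/14).
R1 ← R1 − 2/7·R3.
R2 ← R2 − 15/28·R3.
Reading off the reduced rows gives x = 1, y = -2, z = -3.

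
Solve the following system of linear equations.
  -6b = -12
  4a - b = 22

Row-reduce the augmented matrix:
Swap R1 and R2.
R1 ← R1 / (4).
R2 ← R2 / (-6).
R1 ← R1 + 1/4·R2.
Reading off the reduced rows gives a = 6, b = 2.

a = 6, b = 2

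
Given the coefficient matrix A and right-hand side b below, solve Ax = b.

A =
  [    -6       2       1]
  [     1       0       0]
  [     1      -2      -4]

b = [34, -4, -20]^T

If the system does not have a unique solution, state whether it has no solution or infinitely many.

x_1 = -4, x_2 = 4, x_3 = 2

Row-reduce the augmented matrix:
R1 ← R1 / (-6).
R2 ← R2 − 1·R1.
R3 ← R3 − 1·R1.
R2 ← R2 / (1/3).
R1 ← R1 + 1/3·R2.
R3 ← R3 + 5/3·R2.
R3 ← R3 / (-3).
R2 ← R2 − 1/2·R3.
Reading off the reduced rows gives x_1 = -4, x_2 = 4, x_3 = 2.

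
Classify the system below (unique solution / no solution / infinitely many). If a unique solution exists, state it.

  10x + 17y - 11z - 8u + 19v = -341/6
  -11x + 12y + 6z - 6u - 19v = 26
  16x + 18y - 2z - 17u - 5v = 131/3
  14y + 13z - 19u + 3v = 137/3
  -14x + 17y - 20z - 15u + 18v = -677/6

x = 2, y = -3/2, z = 8/3, u = -2, v = -2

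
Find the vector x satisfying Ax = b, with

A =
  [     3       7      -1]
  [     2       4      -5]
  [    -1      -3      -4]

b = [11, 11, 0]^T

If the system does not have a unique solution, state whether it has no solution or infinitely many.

infinitely many solutions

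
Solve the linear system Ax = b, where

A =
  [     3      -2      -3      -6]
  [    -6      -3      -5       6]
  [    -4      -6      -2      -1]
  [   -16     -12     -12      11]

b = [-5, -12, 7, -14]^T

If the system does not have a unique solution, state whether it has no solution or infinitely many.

no solution

Row-reduce:
R1 ← R1 / (3).
R2 ← R2 + 6·R1.
R3 ← R3 + 4·R1.
R4 ← R4 + 16·R1.
R2 ← R2 / (-7).
R1 ← R1 + 2/3·R2.
R3 ← R3 + 26/3·R2.
R4 ← R4 + 68/3·R2.
R3 ← R3 / (160/21).
R1 ← R1 − 1/21·R3.
R2 ← R2 − 11/7·R3.
R4 ← R4 − 160/21·R3.
Row 4 reduces to 0 = 3, a contradiction. The system is inconsistent.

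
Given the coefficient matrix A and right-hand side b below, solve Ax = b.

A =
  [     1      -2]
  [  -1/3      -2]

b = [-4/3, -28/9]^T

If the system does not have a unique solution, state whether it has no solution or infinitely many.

x_1 = 4/3, x_2 = 4/3

From equation 1: x_1 = -4/3 + 2·x_2.
Substitute into equation 2 and solve: x_2 = 4/3.
Then x_1 = 4/3.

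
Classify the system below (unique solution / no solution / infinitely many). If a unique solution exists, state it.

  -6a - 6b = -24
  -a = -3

a = 3, b = 1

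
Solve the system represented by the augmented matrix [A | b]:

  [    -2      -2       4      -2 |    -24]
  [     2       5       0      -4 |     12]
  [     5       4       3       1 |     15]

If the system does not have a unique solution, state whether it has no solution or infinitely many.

infinitely many solutions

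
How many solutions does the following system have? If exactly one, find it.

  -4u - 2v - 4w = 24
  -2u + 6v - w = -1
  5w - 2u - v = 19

u = -6, v = -2, w = 1

Row-reduce the augmented matrix:
R1 ← R1 / (-4).
R2 ← R2 + 2·R1.
R3 ← R3 + 2·R1.
R2 ← R2 / (7).
R1 ← R1 − 1/2·R2.
R3 ← R3 / (7).
R1 ← R1 − 13/14·R3.
R2 ← R2 − 1/7·R3.
Reading off the reduced rows gives u = -6, v = -2, w = 1.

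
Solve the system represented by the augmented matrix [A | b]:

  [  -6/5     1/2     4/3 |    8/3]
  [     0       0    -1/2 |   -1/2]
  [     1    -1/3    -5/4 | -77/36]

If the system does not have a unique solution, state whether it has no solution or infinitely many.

x_1 = 0, x_2 = 8/3, x_3 = 1

Row-reduce the augmented matrix:
R1 ← R1 / (-6/5).
R3 ← R3 − 1·R1.
Swap R2 and R3.
R2 ← R2 / (1/12).
R1 ← R1 + 5/12·R2.
R3 ← R3 / (-1/2).
R1 ← R1 + 65/36·R3.
R2 ← R2 + 5/3·R3.
Reading off the reduced rows gives x_1 = 0, x_2 = 8/3, x_3 = 1.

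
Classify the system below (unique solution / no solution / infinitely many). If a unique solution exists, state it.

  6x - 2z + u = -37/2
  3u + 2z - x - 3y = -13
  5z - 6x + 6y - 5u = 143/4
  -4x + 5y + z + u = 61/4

x = -3, y = 3/2, z = -5/4, u = -3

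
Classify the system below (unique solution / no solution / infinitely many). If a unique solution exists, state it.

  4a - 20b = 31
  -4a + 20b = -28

Row-reduce:
R1 ← R1 / (4).
R2 ← R2 + 4·R1.
Row 2 reduces to 0 = 3, a contradiction. The system is inconsistent.

no solution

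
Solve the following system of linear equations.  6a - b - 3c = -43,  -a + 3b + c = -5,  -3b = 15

a = -6, b = -5, c = 4

Row-reduce the augmented matrix:
R1 ← R1 / (6).
R2 ← R2 + 1·R1.
R2 ← R2 / (17/6).
R1 ← R1 + 1/6·R2.
R3 ← R3 + 3·R2.
R3 ← R3 / (9/17).
R1 ← R1 + 8/17·R3.
R2 ← R2 − 3/17·R3.
Reading off the reduced rows gives a = -6, b = -5, c = 4.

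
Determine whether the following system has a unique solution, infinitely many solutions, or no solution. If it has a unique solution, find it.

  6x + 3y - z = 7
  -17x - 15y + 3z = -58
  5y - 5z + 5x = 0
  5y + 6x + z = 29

Row-reduce the augmented matrix:
R1 ← R1 / (6).
R2 ← R2 + 17·R1.
R3 ← R3 − 5·R1.
R4 ← R4 − 6·R1.
R2 ← R2 / (-13/2).
R1 ← R1 − 1/2·R2.
R3 ← R3 − 5/2·R2.
R4 ← R4 − 2·R2.
R3 ← R3 / (-160/39).
R1 ← R1 + 2/13·R3.
R2 ← R2 + 1/39·R3.
R4 ← R4 − 80/39·R3.
R4 reduces to 0 = 0, so the extra equation is consistent.
Reading off the reduced rows gives x = -1, y = 6, z = 5.

x = -1, y = 6, z = 5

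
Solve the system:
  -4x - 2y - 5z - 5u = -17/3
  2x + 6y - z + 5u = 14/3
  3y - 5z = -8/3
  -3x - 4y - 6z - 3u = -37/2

x = -1/2, y = 3, z = 7/3, u = -2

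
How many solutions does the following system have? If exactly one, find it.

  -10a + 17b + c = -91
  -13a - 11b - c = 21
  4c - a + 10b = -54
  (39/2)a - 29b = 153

no solution

Row-reduce:
R1 ← R1 / (-10).
R2 ← R2 + 13·R1.
R3 ← R3 + 1·R1.
R4 ← R4 − 39/2·R1.
R2 ← R2 / (-331/10).
R1 ← R1 + 17/10·R2.
R3 ← R3 − 83/10·R2.
R4 ← R4 − 83/20·R2.
R3 ← R3 / (1100/331).
R1 ← R1 − 6/331·R3.
R2 ← R2 − 23/331·R3.
R4 ← R4 − 550/331·R3.
Row 4 reduces to 0 = -2, a contradiction. The system is inconsistent.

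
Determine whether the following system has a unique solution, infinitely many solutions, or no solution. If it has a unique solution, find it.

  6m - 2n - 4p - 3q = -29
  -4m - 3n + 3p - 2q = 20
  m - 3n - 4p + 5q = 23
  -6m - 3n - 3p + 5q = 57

m = -5, n = -3, p = -1, q = 3

Row-reduce the augmented matrix:
R1 ← R1 / (6).
R2 ← R2 + 4·R1.
R3 ← R3 − 1·R1.
R4 ← R4 + 6·R1.
R2 ← R2 / (-13/3).
R1 ← R1 + 1/3·R2.
R3 ← R3 + 8/3·R2.
R4 ← R4 + 5·R2.
R3 ← R3 / (-46/13).
R1 ← R1 + 9/13·R3.
R2 ← R2 + 1/13·R3.
R4 ← R4 + 96/13·R3.
R4 ← R4 / (-10).
R1 ← R1 + 7/4·R4.
R2 ← R2 − 3/4·R4.
R3 ← R3 + 9/4·R4.
Reading off the reduced rows gives m = -5, n = -3, p = -1, q = 3.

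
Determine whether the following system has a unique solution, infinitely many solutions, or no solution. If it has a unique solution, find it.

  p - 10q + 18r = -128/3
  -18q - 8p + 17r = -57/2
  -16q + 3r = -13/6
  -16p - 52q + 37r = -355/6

Row-reduce the augmented matrix:
R2 ← R2 + 8·R1.
R4 ← R4 + 16·R1.
R2 ← R2 / (-98).
R1 ← R1 + 10·R2.
R3 ← R3 + 16·R2.
R4 ← R4 + 212·R2.
R3 ← R3 / (-163/7).
R1 ← R1 − 11/7·R3.
R2 ← R2 + 23/14·R3.
R4 ← R4 + 163/7·R3.
R4 reduces to 0 = 0, so the extra equation is consistent.
Reading off the reduced rows gives p = -1, q = -1/3, r = -5/2.

p = -1, q = -1/3, r = -5/2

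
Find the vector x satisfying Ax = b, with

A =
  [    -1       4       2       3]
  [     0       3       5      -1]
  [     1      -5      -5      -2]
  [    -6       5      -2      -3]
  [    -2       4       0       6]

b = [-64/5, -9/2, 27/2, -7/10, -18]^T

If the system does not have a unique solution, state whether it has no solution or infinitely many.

x_1 = 0, x_2 = -3/2, x_3 = -2/5, x_4 = -2

Row-reduce the augmented matrix:
R1 ← R1 / (-1).
R3 ← R3 − 1·R1.
R4 ← R4 + 6·R1.
R5 ← R5 + 2·R1.
R2 ← R2 / (3).
R1 ← R1 + 4·R2.
R3 ← R3 + 1·R2.
R4 ← R4 + 19·R2.
R5 ← R5 + 4·R2.
R3 ← R3 / (-4/3).
R1 ← R1 − 14/3·R3.
R2 ← R2 − 5/3·R3.
R4 ← R4 − 53/3·R3.
R5 ← R5 − 8/3·R3.
R4 ← R4 / (-37/2).
R1 ← R1 + 2·R4.
R2 ← R2 − 1/2·R4.
R3 ← R3 + 1/2·R4.
R5 reduces to 0 = 0, so the extra equation is consistent.
Reading off the reduced rows gives x_1 = 0, x_2 = -3/2, x_3 = -2/5, x_4 = -2.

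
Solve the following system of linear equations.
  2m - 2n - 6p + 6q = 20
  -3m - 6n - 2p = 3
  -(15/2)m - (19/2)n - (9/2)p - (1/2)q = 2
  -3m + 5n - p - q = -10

no solution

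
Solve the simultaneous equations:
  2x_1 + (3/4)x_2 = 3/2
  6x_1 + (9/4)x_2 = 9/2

Row-reduce:
R1 ← R1 / (2).
R2 ← R2 − 6·R1.
Rank is 1 with 2 unknowns, leaving x_2 free.

infinitely many solutions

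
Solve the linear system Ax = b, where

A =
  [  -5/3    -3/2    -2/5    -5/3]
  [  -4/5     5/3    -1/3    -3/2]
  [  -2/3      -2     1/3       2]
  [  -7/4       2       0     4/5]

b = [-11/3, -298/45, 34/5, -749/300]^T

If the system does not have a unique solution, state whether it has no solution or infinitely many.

x_1 = 1, x_2 = -4/3, x_3 = 0, x_4 = 12/5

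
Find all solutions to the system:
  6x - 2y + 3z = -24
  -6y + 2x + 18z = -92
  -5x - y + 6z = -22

Row-reduce:
R1 ← R1 / (6).
R2 ← R2 − 2·R1.
R3 ← R3 + 5·R1.
R2 ← R2 / (-16/3).
R1 ← R1 + 1/3·R2.
R3 ← R3 + 8/3·R2.
Rank is 2 with 3 unknowns, leaving z free.

infinitely many solutions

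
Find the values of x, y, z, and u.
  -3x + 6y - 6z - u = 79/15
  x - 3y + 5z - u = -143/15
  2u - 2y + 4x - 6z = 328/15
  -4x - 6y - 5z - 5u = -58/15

Row-reduce the augmented matrix:
R1 ← R1 / (-3).
R2 ← R2 − 1·R1.
R3 ← R3 − 4·R1.
R4 ← R4 + 4·R1.
R2 ← R2 / (-1).
R1 ← R1 + 2·R2.
R3 ← R3 − 6·R2.
R4 ← R4 + 14·R2.
R3 ← R3 / (4).
R1 ← R1 + 4·R3.
R2 ← R2 + 3·R3.
R4 ← R4 + 39·R3.
R4 ← R4 / (-113/2).
R1 ← R1 + 13/3·R4.
R2 ← R2 + 25/6·R4.
R3 ← R3 + 11/6·R4.
Reading off the reduced rows gives x = 9/5, y = 0, z = -2, u = 4/3.

x = 9/5, y = 0, z = -2, u = 4/3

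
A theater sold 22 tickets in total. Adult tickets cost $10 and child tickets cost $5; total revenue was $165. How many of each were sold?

Let a = adult tickets, c = child tickets.
  a + c = 22
  10a + 5c = 165
Row-reduce the augmented matrix:
R2 ← R2 − 10·R1.
R2 ← R2 / (-5).
R1 ← R1 − 1·R2.
Reading off the reduced rows gives a = 11, c = 11.

adult tickets: 11, child tickets: 11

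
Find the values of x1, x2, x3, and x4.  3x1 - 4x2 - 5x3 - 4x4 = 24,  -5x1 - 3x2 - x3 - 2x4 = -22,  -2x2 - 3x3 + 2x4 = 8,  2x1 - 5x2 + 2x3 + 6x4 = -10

x1 = 4, x2 = 2, x3 = -4, x4 = 0

Row-reduce the augmented matrix:
R1 ← R1 / (3).
R2 ← R2 + 5·R1.
R4 ← R4 − 2·R1.
R2 ← R2 / (-29/3).
R1 ← R1 + 4/3·R2.
R3 ← R3 + 2·R2.
R4 ← R4 + 7/3·R2.
R3 ← R3 / (-31/29).
R1 ← R1 + 11/29·R3.
R2 ← R2 − 28/29·R3.
R4 ← R4 − 220/29·R3.
R4 ← R4 / (1168/31).
R1 ← R1 + 46/31·R4.
R2 ← R2 − 134/31·R4.
R3 ← R3 + 110/31·R4.
Reading off the reduced rows gives x1 = 4, x2 = 2, x3 = -4, x4 = 0.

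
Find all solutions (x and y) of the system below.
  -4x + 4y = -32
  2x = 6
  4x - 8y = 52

x = 3, y = -5

Row-reduce the augmented matrix:
R1 ← R1 / (-4).
R2 ← R2 − 2·R1.
R3 ← R3 − 4·R1.
R2 ← R2 / (2).
R1 ← R1 + 1·R2.
R3 ← R3 + 4·R2.
R3 reduces to 0 = 0, so the extra equation is consistent.
Reading off the reduced rows gives x = 3, y = -5.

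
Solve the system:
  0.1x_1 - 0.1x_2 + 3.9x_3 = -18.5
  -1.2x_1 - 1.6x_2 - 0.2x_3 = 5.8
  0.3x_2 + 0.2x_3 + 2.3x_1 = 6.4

x_1 = 4, x_2 = -6, x_3 = -5

Row-reduce the augmented matrix:
R1 ← R1 / (1/10).
R2 ← R2 + 6/5·R1.
R3 ← R3 − 23/10·R1.
R2 ← R2 / (-14/5).
R1 ← R1 + 1·R2.
R3 ← R3 − 13/5·R2.
R3 ← R3 / (-1618/35).
R1 ← R1 − 313/14·R3.
R2 ← R2 + 233/14·R3.
Reading off the reduced rows gives x_1 = 4, x_2 = -6, x_3 = -5.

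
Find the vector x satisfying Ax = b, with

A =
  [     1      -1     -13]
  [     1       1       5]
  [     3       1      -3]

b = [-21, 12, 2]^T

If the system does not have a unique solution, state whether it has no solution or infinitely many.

Row-reduce:
R2 ← R2 − 1·R1.
R3 ← R3 − 3·R1.
R2 ← R2 / (2).
R1 ← R1 + 1·R2.
R3 ← R3 − 4·R2.
Row 3 reduces to 0 = -1, a contradiction. The system is inconsistent.

no solution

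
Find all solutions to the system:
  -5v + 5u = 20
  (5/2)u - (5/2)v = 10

infinitely many solutions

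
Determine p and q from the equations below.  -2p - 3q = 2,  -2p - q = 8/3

p = -3/2, q = 1/3

Row-reduce the augmented matrix:
R1 ← R1 / (-2).
R2 ← R2 + 2·R1.
R2 ← R2 / (2).
R1 ← R1 − 3/2·R2.
Reading off the reduced rows gives p = -3/2, q = 1/3.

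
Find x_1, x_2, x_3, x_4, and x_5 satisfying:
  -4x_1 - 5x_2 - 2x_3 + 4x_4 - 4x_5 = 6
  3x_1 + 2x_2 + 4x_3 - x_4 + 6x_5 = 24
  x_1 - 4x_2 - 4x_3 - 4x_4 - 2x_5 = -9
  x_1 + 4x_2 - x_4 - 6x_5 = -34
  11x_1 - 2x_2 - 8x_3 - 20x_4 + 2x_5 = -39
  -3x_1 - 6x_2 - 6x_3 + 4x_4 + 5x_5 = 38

Row-reduce the augmented matrix:
R1 ← R1 / (-4).
R2 ← R2 − 3·R1.
R3 ← R3 − 1·R1.
R4 ← R4 − 1·R1.
R5 ← R5 − 11·R1.
R6 ← R6 + 3·R1.
R2 ← R2 / (-7/4).
R1 ← R1 − 5/4·R2.
R3 ← R3 + 21/4·R2.
R4 ← R4 − 11/4·R2.
R5 ← R5 + 63/4·R2.
R6 ← R6 + 9/4·R2.
R3 ← R3 / (-12).
R1 ← R1 − 16/7·R3.
R2 ← R2 + 10/7·R3.
R4 ← R4 − 24/7·R3.
R5 ← R5 + 36·R3.
R6 ← R6 + 54/7·R3.
R4 ← R4 / (4/7).
R1 ← R1 + 9/7·R4.
R2 ← R2 + 1/14·R4.
R3 ← R3 − 3/4·R4.
R6 ← R6 − 59/14·R4.
Swap R5 and R6.
R5 ← R5 / (54).
R1 ← R1 + 12·R5.
R2 ← R2 + 1·R5.
R3 ← R3 − 17/2·R5.
R4 ← R4 + 10·R5.
R6 reduces to 0 = 0, so the extra equation is consistent.
Reading off the reduced rows gives x_1 = 5, x_2 = -4, x_3 = 1, x_4 = 5, x_5 = 3.

x_1 = 5, x_2 = -4, x_3 = 1, x_4 = 5, x_5 = 3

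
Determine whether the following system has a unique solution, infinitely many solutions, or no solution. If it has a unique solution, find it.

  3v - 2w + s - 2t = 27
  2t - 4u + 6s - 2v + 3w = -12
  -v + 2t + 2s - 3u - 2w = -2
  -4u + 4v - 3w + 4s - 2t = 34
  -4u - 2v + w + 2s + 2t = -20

infinitely many solutions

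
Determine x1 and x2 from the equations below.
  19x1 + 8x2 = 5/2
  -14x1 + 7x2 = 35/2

Row-reduce the augmented matrix:
R1 ← R1 / (19).
R2 ← R2 + 14·R1.
R2 ← R2 / (245/19).
R1 ← R1 − 8/19·R2.
Reading off the reduced rows gives x1 = -1/2, x2 = 3/2.

x1 = -1/2, x2 = 3/2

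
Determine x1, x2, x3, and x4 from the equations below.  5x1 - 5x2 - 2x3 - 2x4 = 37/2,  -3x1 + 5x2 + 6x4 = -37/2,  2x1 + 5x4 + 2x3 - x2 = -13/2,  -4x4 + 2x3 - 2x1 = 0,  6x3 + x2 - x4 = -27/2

Row-reduce the augmented matrix:
R1 ← R1 / (5).
R2 ← R2 + 3·R1.
R3 ← R3 − 2·R1.
R4 ← R4 + 2·R1.
R2 ← R2 / (2).
R1 ← R1 + 1·R2.
R3 ← R3 − 1·R2.
R4 ← R4 + 2·R2.
R5 ← R5 − 1·R2.
R3 ← R3 / (17/5).
R1 ← R1 + 1·R3.
R2 ← R2 + 3/5·R3.
R5 ← R5 − 33/5·R3.
Swap R4 and R5.
R4 ← R4 / (-10).
R1 ← R1 − 3·R4.
R2 ← R2 − 3·R4.
R3 ← R3 − 1·R4.
R5 reduces to 0 = 0, so the extra equation is consistent.
Reading off the reduced rows gives x1 = 0, x2 = -5/2, x3 = -2, x4 = -1.

x1 = 0, x2 = -5/2, x3 = -2, x4 = -1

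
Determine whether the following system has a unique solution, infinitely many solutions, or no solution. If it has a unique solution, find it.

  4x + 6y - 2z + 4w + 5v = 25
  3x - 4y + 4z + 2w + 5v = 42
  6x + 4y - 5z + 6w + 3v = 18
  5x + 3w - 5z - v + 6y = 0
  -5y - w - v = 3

x = 5, y = -1, z = 1, w = -3, v = 5

Row-reduce the augmented matrix:
R1 ← R1 / (4).
R2 ← R2 − 3·R1.
R3 ← R3 − 6·R1.
R4 ← R4 − 5·R1.
R2 ← R2 / (-17/2).
R1 ← R1 − 3/2·R2.
R3 ← R3 + 5·R2.
R4 ← R4 + 3/2·R2.
R5 ← R5 + 5·R2.
R3 ← R3 / (-89/17).
R1 ← R1 − 8/17·R3.
R2 ← R2 + 11/17·R3.
R4 ← R4 + 59/17·R3.
R5 ← R5 + 55/17·R3.
R4 ← R4 / (-197/89).
R1 ← R1 − 78/89·R4.
R2 ← R2 − 4/89·R4.
R3 ← R3 + 10/89·R4.
R5 ← R5 + 69/89·R4.
R5 ← R5 / (1143/394).
R1 ← R1 + 115/197·R5.
R2 ← R2 − 165/394·R5.
R3 ← R3 − 237/197·R5.
R4 ← R4 − 356/197·R5.
Reading off the reduced rows gives x = 5, y = -1, z = 1, w = -3, v = 5.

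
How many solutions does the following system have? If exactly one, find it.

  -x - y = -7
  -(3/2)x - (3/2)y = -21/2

Row-reduce:
R1 ← R1 / (-1).
R2 ← R2 + 3/2·R1.
Rank is 1 with 2 unknowns, leaving y free.

infinitely many solutions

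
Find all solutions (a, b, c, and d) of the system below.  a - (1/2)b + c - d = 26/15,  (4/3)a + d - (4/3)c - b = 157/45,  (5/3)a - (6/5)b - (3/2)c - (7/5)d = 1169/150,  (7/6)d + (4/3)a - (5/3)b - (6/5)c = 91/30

a = 2, b = 0, c = -5/3, d = -7/5

Row-reduce the augmented matrix:
R2 ← R2 − 4/3·R1.
R3 ← R3 − 5/3·R1.
R4 ← R4 − 4/3·R1.
R2 ← R2 / (-1/3).
R1 ← R1 + 1/2·R2.
R3 ← R3 + 11/30·R2.
R4 ← R4 + 1·R2.
R3 ← R3 / (-7/30).
R1 ← R1 − 5·R3.
R2 ← R2 − 8·R3.
R4 ← R4 − 82/15·R3.
R4 ← R4 / (-4087/70).
R1 ← R1 + 753/14·R4.
R2 ← R2 + 601/7·R4.
R3 ← R3 − 69/7·R4.
Reading off the reduced rows gives a = 2, b = 0, c = -5/3, d = -7/5.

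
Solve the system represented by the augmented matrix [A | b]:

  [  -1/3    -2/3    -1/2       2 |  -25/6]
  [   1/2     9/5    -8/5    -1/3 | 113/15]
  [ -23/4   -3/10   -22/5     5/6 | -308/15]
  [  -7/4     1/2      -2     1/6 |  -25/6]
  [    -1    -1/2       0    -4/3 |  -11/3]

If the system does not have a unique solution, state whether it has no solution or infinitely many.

Row-reduce:
R1 ← R1 / (-1/3).
R2 ← R2 − 1/2·R1.
R3 ← R3 + 23/4·R1.
R4 ← R4 + 7/4·R1.
R5 ← R5 + 1·R1.
R2 ← R2 / (4/5).
R1 ← R1 − 2·R2.
R3 ← R3 − 56/5·R2.
R4 ← R4 − 4·R2.
R5 ← R5 − 3/2·R2.
R3 ← R3 / (297/8).
R1 ← R1 − 59/8·R3.
R2 ← R2 + 47/16·R3.
R4 ← R4 − 99/8·R3.
R5 ← R5 − 189/32·R3.
Swap R4 and R5.
R4 ← R4 / (-137/132).
R1 ← R1 − 427/297·R4.
R2 ← R2 + 1357/594·R4.
R3 ← R3 + 568/297·R4.
Row 5 reduces to 0 = 1/6, a contradiction. The system is inconsistent.

no solution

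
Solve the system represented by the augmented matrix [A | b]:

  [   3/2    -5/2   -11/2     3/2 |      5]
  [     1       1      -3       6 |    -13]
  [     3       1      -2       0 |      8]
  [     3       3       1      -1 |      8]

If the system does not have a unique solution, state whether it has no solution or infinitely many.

no solution

Row-reduce:
R1 ← R1 / (3/2).
R2 ← R2 − 1·R1.
R3 ← R3 − 3·R1.
R4 ← R4 − 3·R1.
R2 ← R2 / (8/3).
R1 ← R1 + 5/3·R2.
R3 ← R3 − 6·R2.
R4 ← R4 − 8·R2.
R3 ← R3 / (15/2).
R1 ← R1 + 13/4·R3.
R2 ← R2 − 1/4·R3.
R4 ← R4 − 10·R3.
Row 4 reduces to 0 = 2/3, a contradiction. The system is inconsistent.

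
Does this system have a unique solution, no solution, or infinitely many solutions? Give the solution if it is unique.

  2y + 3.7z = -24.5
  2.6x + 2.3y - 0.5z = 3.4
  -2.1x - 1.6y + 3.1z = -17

Row-reduce the augmented matrix:
Swap R1 and R2.
R1 ← R1 / (13/5).
R3 ← R3 + 21/10·R1.
R2 ← R2 / (2).
R1 ← R1 − 23/26·R2.
R3 ← R3 − 67/260·R2.
R3 ← R3 / (11541/5200).
R1 ← R1 + 951/520·R3.
R2 ← R2 − 37/20·R3.
Reading off the reduced rows gives x = 3, y = -3, z = -5.

x = 3, y = -3, z = -5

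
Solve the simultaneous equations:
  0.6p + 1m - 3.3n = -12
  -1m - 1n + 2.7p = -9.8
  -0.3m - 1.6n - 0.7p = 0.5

m = -3, n = 2, p = -4

Row-reduce the augmented matrix:
R2 ← R2 + 1·R1.
R3 ← R3 + 3/10·R1.
R2 ← R2 / (-43/10).
R1 ← R1 + 33/10·R2.
R3 ← R3 + 259/100·R2.
R3 ← R3 / (-10783/4300).
R1 ← R1 + 831/430·R3.
R2 ← R2 + 33/43·R3.
Reading off the reduced rows gives m = -3, n = 2, p = -4.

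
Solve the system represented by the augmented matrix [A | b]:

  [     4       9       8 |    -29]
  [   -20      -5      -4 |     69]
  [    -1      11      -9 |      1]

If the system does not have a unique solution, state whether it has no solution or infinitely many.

Row-reduce the augmented matrix:
R1 ← R1 / (4).
R2 ← R2 + 20·R1.
R3 ← R3 + 1·R1.
R2 ← R2 / (40).
R1 ← R1 − 9/4·R2.
R3 ← R3 − 53/4·R2.
R3 ← R3 / (-757/40).
R1 ← R1 + 1/40·R3.
R2 ← R2 − 9/10·R3.
Reading off the reduced rows gives x_1 = -3, x_2 = -1, x_3 = -1.

x_1 = -3, x_2 = -1, x_3 = -1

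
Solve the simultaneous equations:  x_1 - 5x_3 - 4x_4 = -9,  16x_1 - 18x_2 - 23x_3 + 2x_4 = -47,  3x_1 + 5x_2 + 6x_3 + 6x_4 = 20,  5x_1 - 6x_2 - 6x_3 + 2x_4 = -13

no solution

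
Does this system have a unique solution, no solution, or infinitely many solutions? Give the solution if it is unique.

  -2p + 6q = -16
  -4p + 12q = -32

infinitely many solutions

Row-reduce:
R1 ← R1 / (-2).
R2 ← R2 + 4·R1.
Rank is 1 with 2 unknowns, leaving q free.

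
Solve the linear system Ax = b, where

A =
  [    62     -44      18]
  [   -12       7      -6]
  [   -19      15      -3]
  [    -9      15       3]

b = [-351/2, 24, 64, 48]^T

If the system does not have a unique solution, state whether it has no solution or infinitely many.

no solution

Row-reduce:
R1 ← R1 / (62).
R2 ← R2 + 12·R1.
R3 ← R3 + 19·R1.
R4 ← R4 + 9·R1.
R2 ← R2 / (-47/31).
R1 ← R1 + 22/31·R2.
R3 ← R3 − 47/31·R2.
R4 ← R4 − 267/31·R2.
Swap R3 and R4.
R3 ← R3 / (-408/47).
R1 ← R1 − 69/47·R3.
R2 ← R2 − 78/47·R3.
Row 4 reduces to 0 = 1/4, a contradiction. The system is inconsistent.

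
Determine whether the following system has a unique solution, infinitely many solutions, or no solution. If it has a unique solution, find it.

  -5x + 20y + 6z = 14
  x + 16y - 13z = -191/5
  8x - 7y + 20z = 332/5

Row-reduce the augmented matrix:
R1 ← R1 / (-5).
R2 ← R2 − 1·R1.
R3 ← R3 − 8·R1.
R2 ← R2 / (20).
R1 ← R1 + 4·R2.
R3 ← R3 − 25·R2.
R3 ← R3 / (887/20).
R1 ← R1 + 89/25·R3.
R2 ← R2 + 59/100·R3.
Reading off the reduced rows gives x = 4/5, y = 0, z = 3.

x = 4/5, y = 0, z = 3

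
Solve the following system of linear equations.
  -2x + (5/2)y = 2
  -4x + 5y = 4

infinitely many solutions

Row-reduce:
R1 ← R1 / (-2).
R2 ← R2 + 4·R1.
Rank is 1 with 2 unknowns, leaving y free.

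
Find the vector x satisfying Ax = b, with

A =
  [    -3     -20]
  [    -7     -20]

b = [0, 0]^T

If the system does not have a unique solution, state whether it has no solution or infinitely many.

x_1 = 0, x_2 = 0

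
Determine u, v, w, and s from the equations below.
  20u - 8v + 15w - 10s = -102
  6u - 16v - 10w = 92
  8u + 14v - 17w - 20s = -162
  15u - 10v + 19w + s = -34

u = -4, v = -6, w = -2, s = 4

Row-reduce the augmented matrix:
R1 ← R1 / (20).
R2 ← R2 − 6·R1.
R3 ← R3 − 8·R1.
R4 ← R4 − 15·R1.
R2 ← R2 / (-68/5).
R1 ← R1 + 2/5·R2.
R3 ← R3 − 86/5·R2.
R4 ← R4 + 4·R2.
R3 ← R3 / (-2811/68).
R1 ← R1 − 20/17·R3.
R2 ← R2 − 145/136·R3.
R4 ← R4 − 817/68·R3.
R4 ← R4 / (11441/2811).
R1 ← R1 + 2630/2811·R4.
R2 ← R2 + 1505/2811·R4.
R3 ← R3 − 830/2811·R4.
Reading off the reduced rows gives u = -4, v = -6, w = -2, s = 4.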